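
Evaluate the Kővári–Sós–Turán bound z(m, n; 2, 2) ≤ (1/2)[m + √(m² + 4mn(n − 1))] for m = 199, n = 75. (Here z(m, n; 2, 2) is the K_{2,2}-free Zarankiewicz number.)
z(199, 75; 2, 2) ≤ (1/2)[199 + √(199² + 4·199·75·74)] = (1/2)[199 + √4457401] = 1155.1279

Kővári–Sós–Turán: let r_1, ..., r_199 be the row sums and z = Σ r_i the total number of 1s. Each pair of columns can share at most one row with both entries 1 (else a 2×2 all-ones block appears), so Σ_i C(r_i, 2) ≤ C(75, 2) = 2775. By convexity Σ_i C(r_i, 2) ≥ 199·C(z/199, 2) = z(z − 199)/(2·199), giving z² − 199z − 199·75·74 ≤ 0 and hence z ≤ (1/2)[199 + √(39601 + 4·1104450)] = (1/2)[199 + √4457401] ≈ (1/2)(199 + 2111.2558) = 1155.1279.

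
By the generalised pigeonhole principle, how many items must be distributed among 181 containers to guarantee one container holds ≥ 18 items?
n = (18 − 1)·181 + 1 = 3078

By the generalised pigeonhole principle, to guarantee some box contains ≥ r objects we need more than (r − 1) · k objects total. Threshold: n = (r − 1) · k + 1. With r = 18 and k = 181: n = 17 · 181 + 1 = 3077 + 1 = 3078. For n = 3077 = 17 · 181, we can put exactly 17 objects in every box, avoiding 18 in any single one — so 3078 is tight.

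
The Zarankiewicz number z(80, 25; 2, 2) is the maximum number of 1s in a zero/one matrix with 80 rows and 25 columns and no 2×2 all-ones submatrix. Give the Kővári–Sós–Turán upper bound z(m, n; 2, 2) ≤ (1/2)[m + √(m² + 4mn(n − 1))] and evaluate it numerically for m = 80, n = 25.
z(80, 25; 2, 2) ≤ (1/2)[80 + √(80² + 4·80·25·24)] = (1/2)[80 + √198400] = 262.7106

Kővári–Sós–Turán: let r_1, ..., r_80 be the row sums and z = Σ r_i the total number of 1s. Each pair of columns can share at most one row with both entries 1 (else a 2×2 all-ones block appears), so Σ_i C(r_i, 2) ≤ C(25, 2) = 300. By convexity Σ_i C(r_i, 2) ≥ 80·C(z/80, 2) = z(z − 80)/(2·80), giving z² − 80z − 80·25·24 ≤ 0 and hence z ≤ (1/2)[80 + √(6400 + 4·48000)] = (1/2)[80 + √198400] ≈ (1/2)(80 + 445.4211) = 262.7106.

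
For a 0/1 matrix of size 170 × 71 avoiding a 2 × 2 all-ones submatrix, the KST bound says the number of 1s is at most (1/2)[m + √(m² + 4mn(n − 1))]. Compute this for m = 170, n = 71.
z(170, 71; 2, 2) ≤ (1/2)[170 + √(170² + 4·170·71·70)] = (1/2)[170 + √3408500] = 1008.1062

Kővári–Sós–Turán: let r_1, ..., r_170 be the row sums and z = Σ r_i the total number of 1s. Each pair of columns can share at most one row with both entries 1 (else a 2×2 all-ones block appears), so Σ_i C(r_i, 2) ≤ C(71, 2) = 2485. By convexity Σ_i C(r_i, 2) ≥ 170·C(z/170, 2) = z(z − 170)/(2·170), giving z² − 170z − 170·71·70 ≤ 0 and hence z ≤ (1/2)[170 + √(28900 + 4·844900)] = (1/2)[170 + √3408500] ≈ (1/2)(170 + 1846.2123) = 1008.1062.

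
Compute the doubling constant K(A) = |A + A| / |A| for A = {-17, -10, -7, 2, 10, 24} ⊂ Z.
K = |A + A| / |A| = 21/6 = 7/2

Enumerate A + A = {a + b : a, b ∈ A}. With |A| = 6, there are |A|^2 = 36 ordered sum pairs; collecting distinct values, A + A = {-34, -27, -24, -20, -17, -15, -14, -8, -7, -5, 0, 3, 4, 7, 12, 14, 17, 20, 26, 34, 48}, so |A + A| = 21. Thus K = 21/6 = 7/2. For comparison, the minimum possible |A + A| over all 6-element sets is 2·6 − 1 = 11 (so min K = 11/6), attained only by arithmetic progressions.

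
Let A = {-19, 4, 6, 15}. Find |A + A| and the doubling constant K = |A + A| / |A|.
K = |A + A| / |A| = 10/4 = 5/2

Enumerate A + A = {a + b : a, b ∈ A}. With |A| = 4, there are |A|^2 = 16 ordered sum pairs; collecting distinct values, A + A = {-38, -15, -13, -4, 8, 10, 12, 19, 21, 30}, so |A + A| = 10. Thus K = 10/4 = 5/2. For comparison, the minimum possible |A + A| over all 4-element sets is 2·4 − 1 = 7 (so min K = 7/4), attained only by arithmetic progressions.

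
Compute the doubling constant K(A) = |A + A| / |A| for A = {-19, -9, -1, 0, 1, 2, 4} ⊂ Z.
K = |A + A| / |A| = 22/7

Enumerate A + A = {a + b : a, b ∈ A}. With |A| = 7, there are |A|^2 = 49 ordered sum pairs; collecting distinct values, A + A = {-38, -28, -20, -19, -18, -17, -15, -10, -9, -8, -7, -5, -2, -1, 0, 1, 2, 3, 4, 5, 6, 8}, so |A + A| = 22. Thus K = 22/7. For comparison, the minimum possible |A + A| over all 7-element sets is 2·7 − 1 = 13 (so min K = 13/7), attained only by arithmetic progressions.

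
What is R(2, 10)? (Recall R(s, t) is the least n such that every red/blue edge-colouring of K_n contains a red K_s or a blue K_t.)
R(2, 10) = 10

R(2, k) = k for all k ≥ 2: in a 2-colouring of K_k, either some edge is red (a red K_2) or all edges are blue (a blue K_k). And K_{9} coloured all-blue has no blue K_10, so R(2, 10) > 9. Hence R(2, 10) = 10.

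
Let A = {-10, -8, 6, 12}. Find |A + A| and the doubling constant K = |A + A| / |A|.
K = |A + A| / |A| = 10/4 = 5/2

Enumerate A + A = {a + b : a, b ∈ A}. With |A| = 4, there are |A|^2 = 16 ordered sum pairs; collecting distinct values, A + A = {-20, -18, -16, -4, -2, 2, 4, 12, 18, 24}, so |A + A| = 10. Thus K = 10/4 = 5/2. For comparison, the minimum possible |A + A| over all 4-element sets is 2·4 − 1 = 7 (so min K = 7/4), attained only by arithmetic progressions.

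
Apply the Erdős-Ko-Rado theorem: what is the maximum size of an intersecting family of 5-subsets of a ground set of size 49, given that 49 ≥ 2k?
max |F| = C(48, 4) = 194580

The Erdős-Ko-Rado theorem states: for n ≥ 2k, an intersecting family of k-subsets of an n-element set has size at most C(n − 1, k − 1), with equality for 'star' families {A ⊆ [n] : |A| = k, i ∈ A} (fix an element i). For n = 49, k = 5: C(48, 4) = 194580.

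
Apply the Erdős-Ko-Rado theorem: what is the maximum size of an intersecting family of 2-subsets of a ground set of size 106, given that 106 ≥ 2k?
max |F| = C(105, 1) = 105

The Erdős-Ko-Rado theorem states: for n ≥ 2k, an intersecting family of k-subsets of an n-element set has size at most C(n − 1, k − 1), with equality for 'star' families {A ⊆ [n] : |A| = k, i ∈ A} (fix an element i). For n = 106, k = 2: C(105, 1) = 105.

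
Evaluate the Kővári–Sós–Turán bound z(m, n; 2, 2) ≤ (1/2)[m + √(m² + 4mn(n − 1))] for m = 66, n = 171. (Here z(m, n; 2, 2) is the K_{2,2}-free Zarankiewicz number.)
z(66, 171; 2, 2) ≤ (1/2)[66 + √(66² + 4·66·171·170)] = (1/2)[66 + √7678836] = 1418.5356

Kővári–Sós–Turán: let r_1, ..., r_66 be the row sums and z = Σ r_i the total number of 1s. Each pair of columns can share at most one row with both entries 1 (else a 2×2 all-ones block appears), so Σ_i C(r_i, 2) ≤ C(171, 2) = 14535. By convexity Σ_i C(r_i, 2) ≥ 66·C(z/66, 2) = z(z − 66)/(2·66), giving z² − 66z − 66·171·170 ≤ 0 and hence z ≤ (1/2)[66 + √(4356 + 4·1918620)] = (1/2)[66 + √7678836] ≈ (1/2)(66 + 2771.0713) = 1418.5356.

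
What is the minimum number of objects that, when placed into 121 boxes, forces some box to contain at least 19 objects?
n = (19 − 1)·121 + 1 = 2179

By the generalised pigeonhole principle, to guarantee some box contains ≥ r objects we need more than (r − 1) · k objects total. Threshold: n = (r − 1) · k + 1. With r = 19 and k = 121: n = 18 · 121 + 1 = 2178 + 1 = 2179. For n = 2178 = 18 · 121, we can put exactly 18 objects in every box, avoiding 19 in any single one — so 2179 is tight.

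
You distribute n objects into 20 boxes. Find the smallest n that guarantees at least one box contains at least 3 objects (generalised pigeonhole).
n = (3 − 1)·20 + 1 = 41

By the generalised pigeonhole principle, to guarantee some box contains ≥ r objects we need more than (r − 1) · k objects total. Threshold: n = (r − 1) · k + 1. With r = 3 and k = 20: n = 2 · 20 + 1 = 40 + 1 = 41. For n = 40 = 2 · 20, we can put exactly 2 objects in every box, avoiding 3 in any single one — so 41 is tight.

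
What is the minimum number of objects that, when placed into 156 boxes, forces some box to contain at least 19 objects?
n = (19 − 1)·156 + 1 = 2809

By the generalised pigeonhole principle, to guarantee some box contains ≥ r objects we need more than (r − 1) · k objects total. Threshold: n = (r − 1) · k + 1. With r = 19 and k = 156: n = 18 · 156 + 1 = 2808 + 1 = 2809. For n = 2808 = 18 · 156, we can put exactly 18 objects in every box, avoiding 19 in any single one — so 2809 is tight.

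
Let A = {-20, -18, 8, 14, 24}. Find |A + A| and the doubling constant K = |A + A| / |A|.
K = |A + A| / |A| = 15/5 = 3

Enumerate A + A = {a + b : a, b ∈ A}. With |A| = 5, there are |A|^2 = 25 ordered sum pairs; collecting distinct values, A + A = {-40, -38, -36, -12, -10, -6, -4, 4, 6, 16, 22, 28, 32, 38, 48}, so |A + A| = 15. Thus K = 15/5 = 3. For comparison, the minimum possible |A + A| over all 5-element sets is 2·5 − 1 = 9 (so min K = 9/5), attained only by arithmetic progressions.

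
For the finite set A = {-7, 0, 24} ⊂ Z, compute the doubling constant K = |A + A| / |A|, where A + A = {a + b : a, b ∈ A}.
K = |A + A| / |A| = 6/3 = 2

Enumerate A + A = {a + b : a, b ∈ A}. With |A| = 3, there are |A|^2 = 9 ordered sum pairs; collecting distinct values, A + A = {-14, -7, 0, 17, 24, 48}, so |A + A| = 6. Thus K = 6/3 = 2. For comparison, the minimum possible |A + A| over all 3-element sets is 2·3 − 1 = 5 (so min K = 5/3), attained only by arithmetic progressions.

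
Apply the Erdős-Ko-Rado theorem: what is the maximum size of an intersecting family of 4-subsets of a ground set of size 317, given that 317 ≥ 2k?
max |F| = C(316, 3) = 5209260

Erdős-Ko-Rado (1961): when n ≥ 2k, max |F| = C(n−1, k−1). The bound is attained by the star {A : i ∈ A} for any fixed i ∈ [n]. Here C(317−1, 4−1) = C(316, 3) = 5209260.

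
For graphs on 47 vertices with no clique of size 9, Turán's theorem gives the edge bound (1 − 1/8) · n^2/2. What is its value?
Turán density bound = (7/8) · 47^2/2 = 15463/16 ≈ 966.4375

Turán's theorem: ex(n, K_{r+1}) is achieved by the complete r-partite Turán graph T(n, r) with parts as balanced as possible, and is at most (1 − 1/r) · n^2/2. For r = 8, n = 47: the density bound is (7/8) · 2209/2 = 15463/16 ≈ 966.4375. The integer-valued extremum is e(T(47, 8)) = 966, which is strictly less than the density bound 15463/16 since 8 ∤ 47 (the parts of T(47, 8) cannot all be equal).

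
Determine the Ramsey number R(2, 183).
R(2, 183) = 183

R(2, k) = k for all k ≥ 2: in a 2-colouring of K_k, either some edge is red (a red K_2) or all edges are blue (a blue K_k). And K_{182} coloured all-blue has no blue K_183, so R(2, 183) > 182. Hence R(2, 183) = 183.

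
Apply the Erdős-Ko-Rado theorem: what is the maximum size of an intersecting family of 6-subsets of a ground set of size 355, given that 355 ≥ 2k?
max |F| = C(354, 5) = 45031306320

Erdős-Ko-Rado (1961): when n ≥ 2k, max |F| = C(n−1, k−1). The bound is attained by the star {A : i ∈ A} for any fixed i ∈ [n]. Here C(355−1, 6−1) = C(354, 5) = 45031306320.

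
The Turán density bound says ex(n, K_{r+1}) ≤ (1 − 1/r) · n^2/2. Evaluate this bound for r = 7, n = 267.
Turán density bound = (6/7) · 267^2/2 = 213867/7 ≈ 30552.4286

Turán's theorem: ex(n, K_{r+1}) is achieved by the complete r-partite Turán graph T(n, r) with parts as balanced as possible, and is at most (1 − 1/r) · n^2/2. For r = 7, n = 267: the density bound is (6/7) · 71289/2 = 213867/7 ≈ 30552.4286. The integer-valued extremum is e(T(267, 7)) = 30552, which is strictly less than the density bound 213867/7 since 7 ∤ 267 (the parts of T(267, 7) cannot all be equal).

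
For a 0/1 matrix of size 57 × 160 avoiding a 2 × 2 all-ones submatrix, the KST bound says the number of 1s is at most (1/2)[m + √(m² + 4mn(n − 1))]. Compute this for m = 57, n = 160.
z(57, 160; 2, 2) ≤ (1/2)[57 + √(57² + 4·57·160·159)] = (1/2)[57 + √5803569] = 1233.0299

Kővári–Sós–Turán: let r_1, ..., r_57 be the row sums and z = Σ r_i the total number of 1s. Each pair of columns can share at most one row with both entries 1 (else a 2×2 all-ones block appears), so Σ_i C(r_i, 2) ≤ C(160, 2) = 12720. By convexity Σ_i C(r_i, 2) ≥ 57·C(z/57, 2) = z(z − 57)/(2·57), giving z² − 57z − 57·160·159 ≤ 0 and hence z ≤ (1/2)[57 + √(3249 + 4·1450080)] = (1/2)[57 + √5803569] ≈ (1/2)(57 + 2409.0598) = 1233.0299.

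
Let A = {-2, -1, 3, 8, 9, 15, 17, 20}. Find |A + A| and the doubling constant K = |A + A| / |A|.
K = |A + A| / |A| = 30/8 = 15/4

Enumerate A + A = {a + b : a, b ∈ A}. With |A| = 8, there are |A|^2 = 64 ordered sum pairs; collecting distinct values, A + A = {-4, -3, -2, 1, 2, 6, 7, 8, 11, 12, 13, 14, 15, 16, 17, 18, 19, 20, 23, 24, 25, 26, 28, 29, 30, 32, 34, 35, 37, 40}, so |A + A| = 30. Thus K = 30/8 = 15/4. For comparison, the minimum possible |A + A| over all 8-element sets is 2·8 − 1 = 15 (so min K = 15/8), attained only by arithmetic progressions.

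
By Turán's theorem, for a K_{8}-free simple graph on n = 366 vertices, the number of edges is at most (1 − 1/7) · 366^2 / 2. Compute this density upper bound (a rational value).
Turán density bound = (6/7) · 366^2/2 = 401868/7 ≈ 57409.7143

Turán's theorem: ex(n, K_{r+1}) is achieved by the complete r-partite Turán graph T(n, r) with parts as balanced as possible, and is at most (1 − 1/r) · n^2/2. For r = 7, n = 366: the density bound is (6/7) · 133956/2 = 401868/7 ≈ 57409.7143. The integer-valued extremum is e(T(366, 7)) = 57409, which is strictly less than the density bound 401868/7 since 7 ∤ 366 (the parts of T(366, 7) cannot all be equal).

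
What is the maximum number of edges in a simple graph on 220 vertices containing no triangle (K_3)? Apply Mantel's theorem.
ex(220, K_3) = ⌊220^2/4⌋ = 12100

Mantel (1907): a triangle-free graph on n vertices has at most ⌊n^2/4⌋ edges, with equality for the complete bipartite graph K_{⌊n/2⌋, ⌈n/2⌉}. For n = 220: ⌊220^2/4⌋ = ⌊48400/4⌋ = 12100. The extremal graph is K_{110, 110}, which has 110·110 = 12100 edges.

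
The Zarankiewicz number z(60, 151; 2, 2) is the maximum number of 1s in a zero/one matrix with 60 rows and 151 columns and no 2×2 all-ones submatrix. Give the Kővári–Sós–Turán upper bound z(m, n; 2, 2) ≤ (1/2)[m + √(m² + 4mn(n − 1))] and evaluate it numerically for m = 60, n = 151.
z(60, 151; 2, 2) ≤ (1/2)[60 + √(60² + 4·60·151·150)] = (1/2)[60 + √5439600] = 1196.1475

Kővári–Sós–Turán: let r_1, ..., r_60 be the row sums and z = Σ r_i the total number of 1s. Each pair of columns can share at most one row with both entries 1 (else a 2×2 all-ones block appears), so Σ_i C(r_i, 2) ≤ C(151, 2) = 11325. By convexity Σ_i C(r_i, 2) ≥ 60·C(z/60, 2) = z(z − 60)/(2·60), giving z² − 60z − 60·151·150 ≤ 0 and hence z ≤ (1/2)[60 + √(3600 + 4·1359000)] = (1/2)[60 + √5439600] ≈ (1/2)(60 + 2332.295) = 1196.1475.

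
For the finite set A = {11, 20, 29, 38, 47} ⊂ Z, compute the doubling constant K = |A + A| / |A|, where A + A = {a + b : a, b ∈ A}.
K = |A + A| / |A| = 9/5

Enumerate A + A = {a + b : a, b ∈ A}. With |A| = 5, there are |A|^2 = 25 ordered sum pairs; collecting distinct values, A + A = {22, 31, 40, 49, 58, 67, 76, 85, 94}, so |A + A| = 9. Thus K = 9/5. Here |A + A| = 2|A| − 1 = 9, the minimum possible — so K = 9/5 is minimal, which holds iff A is an arithmetic progression.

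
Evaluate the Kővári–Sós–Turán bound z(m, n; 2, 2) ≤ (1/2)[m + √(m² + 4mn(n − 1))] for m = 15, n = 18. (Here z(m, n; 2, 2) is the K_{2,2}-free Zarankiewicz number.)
z(15, 18; 2, 2) ≤ (1/2)[15 + √(15² + 4·15·18·17)] = (1/2)[15 + √18585] = 75.6634

Kővári–Sós–Turán: let r_1, ..., r_15 be the row sums and z = Σ r_i the total number of 1s. Each pair of columns can share at most one row with both entries 1 (else a 2×2 all-ones block appears), so Σ_i C(r_i, 2) ≤ C(18, 2) = 153. By convexity Σ_i C(r_i, 2) ≥ 15·C(z/15, 2) = z(z − 15)/(2·15), giving z² − 15z − 15·18·17 ≤ 0 and hence z ≤ (1/2)[15 + √(225 + 4·4590)] = (1/2)[15 + √18585] ≈ (1/2)(15 + 136.3268) = 75.6634.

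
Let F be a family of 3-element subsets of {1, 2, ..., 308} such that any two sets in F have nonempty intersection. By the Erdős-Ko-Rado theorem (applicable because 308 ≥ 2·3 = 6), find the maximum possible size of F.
max |F| = C(307, 2) = 46971

The Erdős-Ko-Rado theorem states: for n ≥ 2k, an intersecting family of k-subsets of an n-element set has size at most C(n − 1, k − 1), with equality for 'star' families {A ⊆ [n] : |A| = k, i ∈ A} (fix an element i). For n = 308, k = 3: C(307, 2) = 46971.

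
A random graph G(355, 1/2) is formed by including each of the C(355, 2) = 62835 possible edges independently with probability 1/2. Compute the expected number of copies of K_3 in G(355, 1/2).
E[# K_3] = C(355, 3) · (1/2)^C(3, 2) = 7393585 / 2^3 = 924198.125

For each 3-subset S of vertices (there are C(355, 3) = 7393585 such S), let X_S = 1 if S induces a K_3 (all C(3, 2) = 3 edges present). Then P(X_S = 1) = (1/2)^3 = 1/8. By linearity of expectation, E[# K_3] = C(355, 3) · (1/2)^3 = 7393585 / 8 = 924198.125.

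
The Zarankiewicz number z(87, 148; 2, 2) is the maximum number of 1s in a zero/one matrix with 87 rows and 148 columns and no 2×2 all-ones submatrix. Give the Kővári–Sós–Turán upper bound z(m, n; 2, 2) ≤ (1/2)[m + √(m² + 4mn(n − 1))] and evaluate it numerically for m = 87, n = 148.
z(87, 148; 2, 2) ≤ (1/2)[87 + √(87² + 4·87·148·147)] = (1/2)[87 + √7578657] = 1419.968

Kővári–Sós–Turán: let r_1, ..., r_87 be the row sums and z = Σ r_i the total number of 1s. Each pair of columns can share at most one row with both entries 1 (else a 2×2 all-ones block appears), so Σ_i C(r_i, 2) ≤ C(148, 2) = 10878. By convexity Σ_i C(r_i, 2) ≥ 87·C(z/87, 2) = z(z − 87)/(2·87), giving z² − 87z − 87·148·147 ≤ 0 and hence z ≤ (1/2)[87 + √(7569 + 4·1892772)] = (1/2)[87 + √7578657] ≈ (1/2)(87 + 2752.9361) = 1419.968.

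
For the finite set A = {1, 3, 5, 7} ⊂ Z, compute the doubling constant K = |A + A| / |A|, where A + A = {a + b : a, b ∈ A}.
K = |A + A| / |A| = 7/4

Enumerate A + A = {a + b : a, b ∈ A}. With |A| = 4, there are |A|^2 = 16 ordered sum pairs; collecting distinct values, A + A = {2, 4, 6, 8, 10, 12, 14}, so |A + A| = 7. Thus K = 7/4. Here |A + A| = 2|A| − 1 = 7, the minimum possible — so K = 7/4 is minimal, which holds iff A is an arithmetic progression.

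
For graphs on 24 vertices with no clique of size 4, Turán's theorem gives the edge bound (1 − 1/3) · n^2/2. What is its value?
Turán density bound = (2/3) · 24^2/2 = 192

Turán's theorem: ex(n, K_{r+1}) is achieved by the complete r-partite Turán graph T(n, r) with parts as balanced as possible, and is at most (1 − 1/r) · n^2/2. For r = 3, n = 24: the density bound is (2/3) · 576/2 = 192. Since 3 ∣ 24, the Turán graph T(24, 3) has parts of equal size 8, and its edge count e(T(24, 3)) = 192 attains the density bound exactly.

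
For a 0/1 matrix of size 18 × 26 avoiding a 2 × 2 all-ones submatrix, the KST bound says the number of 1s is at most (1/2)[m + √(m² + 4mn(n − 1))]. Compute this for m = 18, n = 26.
z(18, 26; 2, 2) ≤ (1/2)[18 + √(18² + 4·18·26·25)] = (1/2)[18 + √47124] = 117.5403

Kővári–Sós–Turán: let r_1, ..., r_18 be the row sums and z = Σ r_i the total number of 1s. Each pair of columns can share at most one row with both entries 1 (else a 2×2 all-ones block appears), so Σ_i C(r_i, 2) ≤ C(26, 2) = 325. By convexity Σ_i C(r_i, 2) ≥ 18·C(z/18, 2) = z(z − 18)/(2·18), giving z² − 18z − 18·26·25 ≤ 0 and hence z ≤ (1/2)[18 + √(324 + 4·11700)] = (1/2)[18 + √47124] ≈ (1/2)(18 + 217.0806) = 117.5403.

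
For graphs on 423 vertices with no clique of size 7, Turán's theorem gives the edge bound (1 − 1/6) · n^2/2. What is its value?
Turán density bound = (5/6) · 423^2/2 = 298215/4 ≈ 74553.75

Turán's theorem: ex(n, K_{r+1}) is achieved by the complete r-partite Turán graph T(n, r) with parts as balanced as possible, and is at most (1 − 1/r) · n^2/2. For r = 6, n = 423: the density bound is (5/6) · 178929/2 = 298215/4 ≈ 74553.75. The integer-valued extremum is e(T(423, 6)) = 74553, which is strictly less than the density bound 298215/4 since 6 ∤ 423 (the parts of T(423, 6) cannot all be equal).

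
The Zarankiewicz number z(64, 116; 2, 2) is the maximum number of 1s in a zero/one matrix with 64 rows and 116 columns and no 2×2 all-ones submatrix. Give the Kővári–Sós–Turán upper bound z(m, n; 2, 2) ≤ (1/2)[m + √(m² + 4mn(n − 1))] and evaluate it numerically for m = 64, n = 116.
z(64, 116; 2, 2) ≤ (1/2)[64 + √(64² + 4·64·116·115)] = (1/2)[64 + √3419136] = 956.5453

Kővári–Sós–Turán: let r_1, ..., r_64 be the row sums and z = Σ r_i the total number of 1s. Each pair of columns can share at most one row with both entries 1 (else a 2×2 all-ones block appears), so Σ_i C(r_i, 2) ≤ C(116, 2) = 6670. By convexity Σ_i C(r_i, 2) ≥ 64·C(z/64, 2) = z(z − 64)/(2·64), giving z² − 64z − 64·116·115 ≤ 0 and hence z ≤ (1/2)[64 + √(4096 + 4·853760)] = (1/2)[64 + √3419136] ≈ (1/2)(64 + 1849.0906) = 956.5453.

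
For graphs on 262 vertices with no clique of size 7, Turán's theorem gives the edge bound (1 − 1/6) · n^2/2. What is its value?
Turán density bound = (5/6) · 262^2/2 = 85805/3 ≈ 28601.6667

Turán's theorem: ex(n, K_{r+1}) is achieved by the complete r-partite Turán graph T(n, r) with parts as balanced as possible, and is at most (1 − 1/r) · n^2/2. For r = 6, n = 262: the density bound is (5/6) · 68644/2 = 85805/3 ≈ 28601.6667. The integer-valued extremum is e(T(262, 6)) = 28601, which is strictly less than the density bound 85805/3 since 6 ∤ 262 (the parts of T(262, 6) cannot all be equal).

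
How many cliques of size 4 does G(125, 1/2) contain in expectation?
E[# K_4] = C(125, 4) · (1/2)^C(4, 2) = 9691375 / 2^6 = 151427.734375

For each 4-subset S of vertices (there are C(125, 4) = 9691375 such S), let X_S = 1 if S induces a K_4 (all C(4, 2) = 6 edges present). Then P(X_S = 1) = (1/2)^6 = 1/64. By linearity of expectation, E[# K_4] = C(125, 4) · (1/2)^6 = 9691375 / 64 = 151427.734375.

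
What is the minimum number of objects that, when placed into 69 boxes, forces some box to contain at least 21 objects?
n = (21 − 1)·69 + 1 = 1381

By the generalised pigeonhole principle, to guarantee some box contains ≥ r objects we need more than (r − 1) · k objects total. Threshold: n = (r − 1) · k + 1. With r = 21 and k = 69: n = 20 · 69 + 1 = 1380 + 1 = 1381. For n = 1380 = 20 · 69, we can put exactly 20 objects in every box, avoiding 21 in any single one — so 1381 is tight.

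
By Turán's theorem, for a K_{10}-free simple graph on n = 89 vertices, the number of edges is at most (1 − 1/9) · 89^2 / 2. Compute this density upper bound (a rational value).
Turán density bound = (8/9) · 89^2/2 = 31684/9 ≈ 3520.4444

Turán's theorem: ex(n, K_{r+1}) is achieved by the complete r-partite Turán graph T(n, r) with parts as balanced as possible, and is at most (1 − 1/r) · n^2/2. For r = 9, n = 89: the density bound is (8/9) · 7921/2 = 31684/9 ≈ 3520.4444. The integer-valued extremum is e(T(89, 9)) = 3520, which is strictly less than the density bound 31684/9 since 9 ∤ 89 (the parts of T(89, 9) cannot all be equal).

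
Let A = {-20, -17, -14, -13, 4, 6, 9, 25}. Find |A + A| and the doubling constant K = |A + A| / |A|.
K = |A + A| / |A| = 31/8

Enumerate A + A = {a + b : a, b ∈ A}. With |A| = 8, there are |A|^2 = 64 ordered sum pairs; collecting distinct values, A + A = {-40, -37, -34, -33, -31, -30, -28, -27, -26, -16, -14, -13, -11, -10, -9, -8, -7, -5, -4, 5, 8, 10, 11, 12, 13, 15, 18, 29, 31, 34, 50}, so |A + A| = 31. Thus K = 31/8. For comparison, the minimum possible |A + A| over all 8-element sets is 2·8 − 1 = 15 (so min K = 15/8), attained only by arithmetic progressions.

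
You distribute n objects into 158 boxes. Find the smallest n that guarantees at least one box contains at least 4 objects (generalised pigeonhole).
n = (4 − 1)·158 + 1 = 475

By the generalised pigeonhole principle, to guarantee some box contains ≥ r objects we need more than (r − 1) · k objects total. Threshold: n = (r − 1) · k + 1. With r = 4 and k = 158: n = 3 · 158 + 1 = 474 + 1 = 475. For n = 474 = 3 · 158, we can put exactly 3 objects in every box, avoiding 4 in any single one — so 475 is tight.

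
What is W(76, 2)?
W(76, 2) = 76 + 1 = 77

A 2-term AP is any pair of integers, so a monochromatic 2-AP exists iff some colour is used at least twice. With 76 colours, the colouring i ↦ i on {1, ..., 76} uses each colour once, avoiding any monochromatic pair, so W(76, 2) > 76. For {1, ..., 77}, pigeonhole forces two integers of the same colour, which form a monochromatic 2-AP. Hence W(76, 2) = 77.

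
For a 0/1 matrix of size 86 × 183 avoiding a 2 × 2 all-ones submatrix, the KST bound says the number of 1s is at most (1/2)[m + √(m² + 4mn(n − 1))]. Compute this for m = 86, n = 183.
z(86, 183; 2, 2) ≤ (1/2)[86 + √(86² + 4·86·183·182)] = (1/2)[86 + √11464660] = 1735.9752

Kővári–Sós–Turán: let r_1, ..., r_86 be the row sums and z = Σ r_i the total number of 1s. Each pair of columns can share at most one row with both entries 1 (else a 2×2 all-ones block appears), so Σ_i C(r_i, 2) ≤ C(183, 2) = 16653. By convexity Σ_i C(r_i, 2) ≥ 86·C(z/86, 2) = z(z − 86)/(2·86), giving z² − 86z − 86·183·182 ≤ 0 and hence z ≤ (1/2)[86 + √(7396 + 4·2864316)] = (1/2)[86 + √11464660] ≈ (1/2)(86 + 3385.9504) = 1735.9752.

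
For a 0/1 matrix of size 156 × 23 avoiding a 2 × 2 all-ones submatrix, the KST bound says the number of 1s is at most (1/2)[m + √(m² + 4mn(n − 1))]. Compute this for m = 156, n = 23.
z(156, 23; 2, 2) ≤ (1/2)[156 + √(156² + 4·156·23·22)] = (1/2)[156 + √340080] = 369.5819

Kővári–Sós–Turán: let r_1, ..., r_156 be the row sums and z = Σ r_i the total number of 1s. Each pair of columns can share at most one row with both entries 1 (else a 2×2 all-ones block appears), so Σ_i C(r_i, 2) ≤ C(23, 2) = 253. By convexity Σ_i C(r_i, 2) ≥ 156·C(z/156, 2) = z(z − 156)/(2·156), giving z² − 156z − 156·23·22 ≤ 0 and hence z ≤ (1/2)[156 + √(24336 + 4·78936)] = (1/2)[156 + √340080] ≈ (1/2)(156 + 583.1638) = 369.5819.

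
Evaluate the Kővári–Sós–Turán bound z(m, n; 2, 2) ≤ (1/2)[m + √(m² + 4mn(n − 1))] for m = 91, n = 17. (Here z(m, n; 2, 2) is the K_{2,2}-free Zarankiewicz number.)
z(91, 17; 2, 2) ≤ (1/2)[91 + √(91² + 4·91·17·16)] = (1/2)[91 + √107289] = 209.275

Kővári–Sós–Turán: let r_1, ..., r_91 be the row sums and z = Σ r_i the total number of 1s. Each pair of columns can share at most one row with both entries 1 (else a 2×2 all-ones block appears), so Σ_i C(r_i, 2) ≤ C(17, 2) = 136. By convexity Σ_i C(r_i, 2) ≥ 91·C(z/91, 2) = z(z − 91)/(2·91), giving z² − 91z − 91·17·16 ≤ 0 and hence z ≤ (1/2)[91 + √(8281 + 4·24752)] = (1/2)[91 + √107289] ≈ (1/2)(91 + 327.55) = 209.275.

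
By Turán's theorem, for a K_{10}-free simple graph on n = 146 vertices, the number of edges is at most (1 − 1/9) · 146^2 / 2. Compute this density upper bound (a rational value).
Turán density bound = (8/9) · 146^2/2 = 85264/9 ≈ 9473.7778

Turán's theorem: ex(n, K_{r+1}) is achieved by the complete r-partite Turán graph T(n, r) with parts as balanced as possible, and is at most (1 − 1/r) · n^2/2. For r = 9, n = 146: the density bound is (8/9) · 21316/2 = 85264/9 ≈ 9473.7778. The integer-valued extremum is e(T(146, 9)) = 9473, which is strictly less than the density bound 85264/9 since 9 ∤ 146 (the parts of T(146, 9) cannot all be equal).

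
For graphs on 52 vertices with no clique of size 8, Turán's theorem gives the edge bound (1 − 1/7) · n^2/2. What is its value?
Turán density bound = (6/7) · 52^2/2 = 8112/7 ≈ 1158.8571

Turán's theorem: ex(n, K_{r+1}) is achieved by the complete r-partite Turán graph T(n, r) with parts as balanced as possible, and is at most (1 − 1/r) · n^2/2. For r = 7, n = 52: the density bound is (6/7) · 2704/2 = 8112/7 ≈ 1158.8571. The integer-valued extremum is e(T(52, 7)) = 1158, which is strictly less than the density bound 8112/7 since 7 ∤ 52 (the parts of T(52, 7) cannot all be equal).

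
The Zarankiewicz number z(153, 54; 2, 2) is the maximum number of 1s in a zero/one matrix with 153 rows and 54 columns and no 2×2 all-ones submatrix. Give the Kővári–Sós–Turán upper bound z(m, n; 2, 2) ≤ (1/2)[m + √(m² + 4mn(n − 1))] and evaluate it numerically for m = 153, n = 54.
z(153, 54; 2, 2) ≤ (1/2)[153 + √(153² + 4·153·54·53)] = (1/2)[153 + √1774953] = 742.6368

Kővári–Sós–Turán: let r_1, ..., r_153 be the row sums and z = Σ r_i the total number of 1s. Each pair of columns can share at most one row with both entries 1 (else a 2×2 all-ones block appears), so Σ_i C(r_i, 2) ≤ C(54, 2) = 1431. By convexity Σ_i C(r_i, 2) ≥ 153·C(z/153, 2) = z(z − 153)/(2·153), giving z² − 153z − 153·54·53 ≤ 0 and hence z ≤ (1/2)[153 + √(23409 + 4·437886)] = (1/2)[153 + √1774953] ≈ (1/2)(153 + 1332.2736) = 742.6368.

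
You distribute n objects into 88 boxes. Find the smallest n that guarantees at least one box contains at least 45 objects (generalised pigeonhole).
n = (45 − 1)·88 + 1 = 3873

By the generalised pigeonhole principle, to guarantee some box contains ≥ r objects we need more than (r − 1) · k objects total. Threshold: n = (r − 1) · k + 1. With r = 45 and k = 88: n = 44 · 88 + 1 = 3872 + 1 = 3873. For n = 3872 = 44 · 88, we can put exactly 44 objects in every box, avoiding 45 in any single one — so 3873 is tight.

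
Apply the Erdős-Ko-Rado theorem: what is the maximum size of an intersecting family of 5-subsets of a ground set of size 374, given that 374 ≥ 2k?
max |F| = C(373, 4) = 793626505

The Erdős-Ko-Rado theorem states: for n ≥ 2k, an intersecting family of k-subsets of an n-element set has size at most C(n − 1, k − 1), with equality for 'star' families {A ⊆ [n] : |A| = k, i ∈ A} (fix an element i). For n = 374, k = 5: C(373, 4) = 793626505.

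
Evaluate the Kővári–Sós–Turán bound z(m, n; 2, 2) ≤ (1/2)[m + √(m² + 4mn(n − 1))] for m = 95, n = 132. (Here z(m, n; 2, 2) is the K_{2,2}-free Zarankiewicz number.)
z(95, 132; 2, 2) ≤ (1/2)[95 + √(95² + 4·95·132·131)] = (1/2)[95 + √6579985] = 1330.0741

Kővári–Sós–Turán: let r_1, ..., r_95 be the row sums and z = Σ r_i the total number of 1s. Each pair of columns can share at most one row with both entries 1 (else a 2×2 all-ones block appears), so Σ_i C(r_i, 2) ≤ C(132, 2) = 8646. By convexity Σ_i C(r_i, 2) ≥ 95·C(z/95, 2) = z(z − 95)/(2·95), giving z² − 95z − 95·132·131 ≤ 0 and hence z ≤ (1/2)[95 + √(9025 + 4·1642740)] = (1/2)[95 + √6579985] ≈ (1/2)(95 + 2565.1481) = 1330.0741.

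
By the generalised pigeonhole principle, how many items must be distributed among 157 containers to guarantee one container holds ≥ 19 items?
n = (19 − 1)·157 + 1 = 2827

By the generalised pigeonhole principle, to guarantee some box contains ≥ r objects we need more than (r − 1) · k objects total. Threshold: n = (r − 1) · k + 1. With r = 19 and k = 157: n = 18 · 157 + 1 = 2826 + 1 = 2827. For n = 2826 = 18 · 157, we can put exactly 18 objects in every box, avoiding 19 in any single one — so 2827 is tight.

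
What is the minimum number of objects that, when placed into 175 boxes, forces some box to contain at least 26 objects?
n = (26 − 1)·175 + 1 = 4376

By the generalised pigeonhole principle, to guarantee some box contains ≥ r objects we need more than (r − 1) · k objects total. Threshold: n = (r − 1) · k + 1. With r = 26 and k = 175: n = 25 · 175 + 1 = 4375 + 1 = 4376. For n = 4375 = 25 · 175, we can put exactly 25 objects in every box, avoiding 26 in any single one — so 4376 is tight.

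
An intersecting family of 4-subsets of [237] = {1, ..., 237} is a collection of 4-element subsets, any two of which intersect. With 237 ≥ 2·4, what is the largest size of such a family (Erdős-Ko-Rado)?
max |F| = C(236, 3) = 2162940

The Erdős-Ko-Rado theorem states: for n ≥ 2k, an intersecting family of k-subsets of an n-element set has size at most C(n − 1, k − 1), with equality for 'star' families {A ⊆ [n] : |A| = k, i ∈ A} (fix an element i). For n = 237, k = 4: C(236, 3) = 2162940.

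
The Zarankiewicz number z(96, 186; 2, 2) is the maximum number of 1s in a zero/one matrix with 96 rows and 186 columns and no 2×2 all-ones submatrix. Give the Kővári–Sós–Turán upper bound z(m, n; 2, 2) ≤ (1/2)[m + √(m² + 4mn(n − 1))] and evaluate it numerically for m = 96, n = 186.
z(96, 186; 2, 2) ≤ (1/2)[96 + √(96² + 4·96·186·185)] = (1/2)[96 + √13222656] = 1866.1485

Kővári–Sós–Turán: let r_1, ..., r_96 be the row sums and z = Σ r_i the total number of 1s. Each pair of columns can share at most one row with both entries 1 (else a 2×2 all-ones block appears), so Σ_i C(r_i, 2) ≤ C(186, 2) = 17205. By convexity Σ_i C(r_i, 2) ≥ 96·C(z/96, 2) = z(z − 96)/(2·96), giving z² − 96z − 96·186·185 ≤ 0 and hence z ≤ (1/2)[96 + √(9216 + 4·3303360)] = (1/2)[96 + √13222656] ≈ (1/2)(96 + 3636.297) = 1866.1485.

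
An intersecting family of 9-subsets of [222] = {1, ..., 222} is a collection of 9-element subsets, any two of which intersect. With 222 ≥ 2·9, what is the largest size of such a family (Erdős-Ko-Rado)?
max |F| = C(221, 8) = 124154011875465

The Erdős-Ko-Rado theorem states: for n ≥ 2k, an intersecting family of k-subsets of an n-element set has size at most C(n − 1, k − 1), with equality for 'star' families {A ⊆ [n] : |A| = k, i ∈ A} (fix an element i). For n = 222, k = 9: C(221, 8) = 124154011875465.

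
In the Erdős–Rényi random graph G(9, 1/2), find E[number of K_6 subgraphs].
E[# K_6] = C(9, 6) · (1/2)^C(6, 2) = 84 / 2^15 = 21/8192 ≈ 0.002563

For each 6-subset S of vertices (there are C(9, 6) = 84 such S), let X_S = 1 if S induces a K_6 (all C(6, 2) = 15 edges present). Then P(X_S = 1) = (1/2)^15 = 1/32768. By linearity of expectation, E[# K_6] = C(9, 6) · (1/2)^15 = 84 / 32768 = 21/8192 ≈ 0.002563.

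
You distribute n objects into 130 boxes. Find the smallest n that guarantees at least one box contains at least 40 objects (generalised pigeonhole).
n = (40 − 1)·130 + 1 = 5071

By the generalised pigeonhole principle, to guarantee some box contains ≥ r objects we need more than (r − 1) · k objects total. Threshold: n = (r − 1) · k + 1. With r = 40 and k = 130: n = 39 · 130 + 1 = 5070 + 1 = 5071. For n = 5070 = 39 · 130, we can put exactly 39 objects in every box, avoiding 40 in any single one — so 5071 is tight.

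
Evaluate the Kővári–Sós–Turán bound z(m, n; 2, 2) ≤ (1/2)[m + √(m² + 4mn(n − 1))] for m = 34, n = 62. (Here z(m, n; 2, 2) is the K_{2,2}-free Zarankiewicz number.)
z(34, 62; 2, 2) ≤ (1/2)[34 + √(34² + 4·34·62·61)] = (1/2)[34 + √515508] = 375.9944

Kővári–Sós–Turán: let r_1, ..., r_34 be the row sums and z = Σ r_i the total number of 1s. Each pair of columns can share at most one row with both entries 1 (else a 2×2 all-ones block appears), so Σ_i C(r_i, 2) ≤ C(62, 2) = 1891. By convexity Σ_i C(r_i, 2) ≥ 34·C(z/34, 2) = z(z − 34)/(2·34), giving z² − 34z − 34·62·61 ≤ 0 and hence z ≤ (1/2)[34 + √(1156 + 4·128588)] = (1/2)[34 + √515508] ≈ (1/2)(34 + 717.9889) = 375.9944.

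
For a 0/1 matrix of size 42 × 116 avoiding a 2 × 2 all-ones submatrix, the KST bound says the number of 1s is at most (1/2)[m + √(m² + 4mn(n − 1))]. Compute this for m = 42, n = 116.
z(42, 116; 2, 2) ≤ (1/2)[42 + √(42² + 4·42·116·115)] = (1/2)[42 + √2242884] = 769.8131

Kővári–Sós–Turán: let r_1, ..., r_42 be the row sums and z = Σ r_i the total number of 1s. Each pair of columns can share at most one row with both entries 1 (else a 2×2 all-ones block appears), so Σ_i C(r_i, 2) ≤ C(116, 2) = 6670. By convexity Σ_i C(r_i, 2) ≥ 42·C(z/42, 2) = z(z − 42)/(2·42), giving z² − 42z − 42·116·115 ≤ 0 and hence z ≤ (1/2)[42 + √(1764 + 4·560280)] = (1/2)[42 + √2242884] ≈ (1/2)(42 + 1497.6261) = 769.8131.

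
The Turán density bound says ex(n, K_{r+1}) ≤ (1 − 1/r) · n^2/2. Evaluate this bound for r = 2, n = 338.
Turán density bound = (1/2) · 338^2/2 = 28561

Turán's theorem: ex(n, K_{r+1}) is achieved by the complete r-partite Turán graph T(n, r) with parts as balanced as possible, and is at most (1 − 1/r) · n^2/2. For r = 2, n = 338: the density bound is (1/2) · 114244/2 = 28561. Since 2 ∣ 338, the Turán graph T(338, 2) has parts of equal size 169, and its edge count e(T(338, 2)) = 28561 attains the density bound exactly.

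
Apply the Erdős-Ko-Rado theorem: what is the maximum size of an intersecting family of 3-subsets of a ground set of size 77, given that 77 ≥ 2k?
max |F| = C(76, 2) = 2850

Erdős-Ko-Rado (1961): when n ≥ 2k, max |F| = C(n−1, k−1). The bound is attained by the star {A : i ∈ A} for any fixed i ∈ [n]. Here C(77−1, 3−1) = C(76, 2) = 2850.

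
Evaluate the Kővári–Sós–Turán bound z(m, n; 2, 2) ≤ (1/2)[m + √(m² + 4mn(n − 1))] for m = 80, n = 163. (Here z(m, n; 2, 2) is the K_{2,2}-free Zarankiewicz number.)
z(80, 163; 2, 2) ≤ (1/2)[80 + √(80² + 4·80·163·162)] = (1/2)[80 + √8456320] = 1493.9876

Kővári–Sós–Turán: let r_1, ..., r_80 be the row sums and z = Σ r_i the total number of 1s. Each pair of columns can share at most one row with both entries 1 (else a 2×2 all-ones block appears), so Σ_i C(r_i, 2) ≤ C(163, 2) = 13203. By convexity Σ_i C(r_i, 2) ≥ 80·C(z/80, 2) = z(z − 80)/(2·80), giving z² − 80z − 80·163·162 ≤ 0 and hence z ≤ (1/2)[80 + √(6400 + 4·2112480)] = (1/2)[80 + √8456320] ≈ (1/2)(80 + 2907.9752) = 1493.9876.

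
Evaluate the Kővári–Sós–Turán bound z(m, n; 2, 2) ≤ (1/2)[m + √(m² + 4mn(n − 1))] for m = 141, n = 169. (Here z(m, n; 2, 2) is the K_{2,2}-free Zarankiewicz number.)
z(141, 169; 2, 2) ≤ (1/2)[141 + √(141² + 4·141·169·168)] = (1/2)[141 + √16032969] = 2072.5595

Kővári–Sós–Turán: let r_1, ..., r_141 be the row sums and z = Σ r_i the total number of 1s. Each pair of columns can share at most one row with both entries 1 (else a 2×2 all-ones block appears), so Σ_i C(r_i, 2) ≤ C(169, 2) = 14196. By convexity Σ_i C(r_i, 2) ≥ 141·C(z/141, 2) = z(z − 141)/(2·141), giving z² − 141z − 141·169·168 ≤ 0 and hence z ≤ (1/2)[141 + √(19881 + 4·4003272)] = (1/2)[141 + √16032969] ≈ (1/2)(141 + 4004.119) = 2072.5595.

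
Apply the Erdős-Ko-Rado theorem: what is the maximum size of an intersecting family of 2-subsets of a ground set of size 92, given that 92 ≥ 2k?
max |F| = C(91, 1) = 91

Erdős-Ko-Rado (1961): when n ≥ 2k, max |F| = C(n−1, k−1). The bound is attained by the star {A : i ∈ A} for any fixed i ∈ [n]. Here C(92−1, 2−1) = C(91, 1) = 91.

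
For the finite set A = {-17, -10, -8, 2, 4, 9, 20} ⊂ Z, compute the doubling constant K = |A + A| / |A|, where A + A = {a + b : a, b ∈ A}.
K = |A + A| / |A| = 26/7

Enumerate A + A = {a + b : a, b ∈ A}. With |A| = 7, there are |A|^2 = 49 ordered sum pairs; collecting distinct values, A + A = {-34, -27, -25, -20, -18, -16, -15, -13, -8, -6, -4, -1, 1, 3, 4, 6, 8, 10, 11, 12, 13, 18, 22, 24, 29, 40}, so |A + A| = 26. Thus K = 26/7. For comparison, the minimum possible |A + A| over all 7-element sets is 2·7 − 1 = 13 (so min K = 13/7), attained only by arithmetic progressions.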